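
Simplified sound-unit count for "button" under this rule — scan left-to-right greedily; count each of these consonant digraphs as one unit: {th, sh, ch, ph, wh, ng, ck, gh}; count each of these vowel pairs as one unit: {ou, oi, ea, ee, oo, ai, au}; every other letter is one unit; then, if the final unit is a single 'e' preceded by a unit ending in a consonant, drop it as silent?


Word: "button" (6 letters)
Left-to-right scan:
  1. 'b' (letter)
  2. 'u' (letter)
  3. 't' (letter)
  4. 't' (letter)
  5. 'o' (letter)
  6. 'n' (letter)
Units from scan: 6
Sound units = 6 units


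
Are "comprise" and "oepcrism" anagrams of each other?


Word 1: "comprise" → sorted: ceimoprs
Word 2: "oepcrism" → sorted: ceimoprs
Same letters? ceimoprs == ceimoprs
Anagram = Yes


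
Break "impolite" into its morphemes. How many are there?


Word: "impolite"
Morphemes: im- / polite
Each morpheme carries meaning
= 2 morphemes


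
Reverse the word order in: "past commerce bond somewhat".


Original: "past commerce bond somewhat"
Words (1..n): past | commerce | bond | somewhat
Reversed (n..1): somewhat | bond | commerce | past
Result = "somewhat bond commerce past"


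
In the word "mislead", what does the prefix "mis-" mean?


Prefix: mis-
Example: mislead (mis- + lead)
Meaning = wrongly


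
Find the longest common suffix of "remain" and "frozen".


Word 1: "remain"
Word 2: "frozen"
Comparing from end:
  Pos -1: 'n' == 'n'
  Pos -2: 'i' != 'e' (stop)
LCS = "n" (length 1)


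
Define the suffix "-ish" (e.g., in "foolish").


Suffix: -ish
Example: foolish = fool + -ish
Meaning = somewhat / having the qualities of


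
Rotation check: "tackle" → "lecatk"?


Word: "tackle", Candidate: "lecatk"
Method: check if candidate is substring of word+word
"tackletackle" contains "lecatk"? No
Is rotation = No


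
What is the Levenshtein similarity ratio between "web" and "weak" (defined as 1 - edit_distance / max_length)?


Word 1: "web" (length 3)
Word 2: "weak" (length 4)
One optimal edit sequence:
  1. keep 'w'
  2. keep 'e'
  3. insert 'a'  (+1)
  4. substitute 'b' -> 'k'  (+1)
Edit distance = 2
Max length = max(3, 4) = 4
Similarity = 1 - 2/4
= 0.5000


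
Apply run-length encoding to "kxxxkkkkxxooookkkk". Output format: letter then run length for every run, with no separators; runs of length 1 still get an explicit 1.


String: "kxxxkkkkxxooookkkk"
Scanning for consecutive runs:
  'k' x 1
  'x' x 3
  'k' x 4
  'x' x 2
  'o' x 4
  'k' x 4
RLE = "k1x3k4x2o4k4"


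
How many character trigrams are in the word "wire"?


Word: "wire" (length 4)
Number of 3-grams = length - 3 + 1 = 4 - 3 + 1
= 2


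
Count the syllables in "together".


Word: "together"
Syllable breakdown: to / geth / er
Counting: 3 parts
= 3 syllables


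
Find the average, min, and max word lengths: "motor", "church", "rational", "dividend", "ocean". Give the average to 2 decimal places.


Lengths: "motor"=5, "church"=6, "rational"=8, "dividend"=8, "ocean"=5
Sum = 32, Count = 5
Average = 32/5 = 6.40
= avg=6.40, min=5, max=8


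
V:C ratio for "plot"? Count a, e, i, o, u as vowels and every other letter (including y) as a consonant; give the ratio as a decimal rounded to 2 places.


Word: "plot"
Vowels (a,e,i,o,u): 1
Consonants: 3
Ratio = 1/3
= 0.33


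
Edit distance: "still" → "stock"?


Word 1: "still" (length 5)
Word 2: "stock" (length 5)
One optimal edit sequence (insert/delete/substitute each cost 1):
  1. keep 's'
  2. keep 't'
  3. substitute 'i' -> 'o'  (+1)
  4. substitute 'l' -> 'c'  (+1)
  5. substitute 'l' -> 'k'  (+1)
Total edit operations: 3
Edit distance = 3


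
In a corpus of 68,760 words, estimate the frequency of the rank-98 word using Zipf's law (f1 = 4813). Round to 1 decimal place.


Zipf's law: f(r) = f(1) / r
f(1) = 4813
f(98) = 4813 / 98
= 49.1 occurrences


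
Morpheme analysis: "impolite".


Word: "impolite"
Morphemes: im- + polite
Each morpheme carries meaning
= 2 morphemes


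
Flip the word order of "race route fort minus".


Original: "race route fort minus"
Words (1..n): race | route | fort | minus
Reversed (n..1): minus | fort | route | race
Result = "minus fort route race"


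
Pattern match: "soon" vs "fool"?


Pattern of "soon": [0, 1, 1, 2]
Pattern of "fool": [0, 1, 1, 2]
Patterns match
Same pattern = Yes


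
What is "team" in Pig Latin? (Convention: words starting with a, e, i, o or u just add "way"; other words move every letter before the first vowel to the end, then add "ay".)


Word: "team"
Starts with consonant(s) → move to end, add 'ay'
Consonant cluster: "t"
Pig Latin = "eamtay"


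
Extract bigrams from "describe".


Word: "describe" (length 8)
Number of bigrams = 8 - 2 + 1 = 7
  Position 0: "de"
  Position 1: "es"
  Position 2: "sc"
  Position 3: "cr"
  Position 4: "ri"
  Position 5: "ib"
  Position 6: "be"
Bigrams = "de", "es", "sc", "cr", "ri", "ib", "be"


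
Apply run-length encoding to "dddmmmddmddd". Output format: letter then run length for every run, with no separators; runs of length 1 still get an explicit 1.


String: "dddmmmddmddd"
Scanning for consecutive runs:
  'd' x 3
  'm' x 3
  'd' x 2
  'm' x 1
  'd' x 3
RLE = "d3m3d2m1d3"


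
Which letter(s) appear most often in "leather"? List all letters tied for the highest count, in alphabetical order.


Word: "leather"
Letter counts:
  'a': 1
  'e': 2
  'h': 1
  'l': 1
  'r': 1
  't': 1
Maximum count = 2
Most frequent = 'e' (2 times each)


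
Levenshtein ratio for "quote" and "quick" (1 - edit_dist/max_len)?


Word 1: "quote" (length 5)
Word 2: "quick" (length 5)
One optimal edit sequence:
  1. keep 'q'
  2. keep 'u'
  3. substitute 'o' -> 'i'  (+1)
  4. substitute 't' -> 'c'  (+1)
  5. substitute 'e' -> 'k'  (+1)
Edit distance = 3
Max length = max(5, 5) = 5
Similarity = 1 - 3/5
= 0.4000


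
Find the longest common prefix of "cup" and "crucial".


Word 1: "cup"
Word 2: "crucial"
Comparing from start:
  Pos 0: 'c' == 'c'
  Pos 1: 'u' != 'r' (stop)
LCP = "c" (length 1)


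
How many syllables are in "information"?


Word: "information"
Syllable breakdown: in · for · ma · tion
Counting: 4 parts
= 4 syllables


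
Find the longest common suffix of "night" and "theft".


Word 1: "night"
Word 2: "theft"
Comparing from end:
  Pos -1: 't' == 't'
  Pos -2: 'h' != 'f' (stop)
LCS = "t" (length 1)


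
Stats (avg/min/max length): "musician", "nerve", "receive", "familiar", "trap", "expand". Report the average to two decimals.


Lengths: "musician"=8, "nerve"=5, "receive"=7, "familiar"=8, "trap"=4, "expand"=6
Sum = 38, Count = 6
Average = 38/6 = 6.33
= avg=6.33, min=4, max=8


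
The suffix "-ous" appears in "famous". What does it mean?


Suffix: -ous
Example: famous (fame + -ous, with a spelling change)
Meaning = having quality of


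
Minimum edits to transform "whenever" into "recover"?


Word 1: "whenever" (length 8)
Word 2: "recover" (length 7)
One optimal edit sequence (insert/delete/substitute each cost 1):
  1. delete 'w'  (+1)
  2. substitute 'h' -> 'r'  (+1)
  3. keep 'e'
  4. substitute 'n' -> 'c'  (+1)
  5. substitute 'e' -> 'o'  (+1)
  6. keep 'v'
  7. keep 'e'
  8. keep 'r'
Total edit operations: 4
Edit distance = 4


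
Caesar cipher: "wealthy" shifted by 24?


Word: "wealthy"
Shift: 24
Each letter → (letter + shift) mod 26:
  'w' (22) + 24 = 20 → 'u'
  'e' (4) + 24 = 2 → 'c'
  'a' (0) + 24 = 24 → 'y'
  'l' (11) + 24 = 9 → 'j'
  't' (19) + 24 = 17 → 'r'
  'h' (7) + 24 = 5 → 'f'
  'y' (24) + 24 = 22 → 'w'
Result = "ucyjrfw"


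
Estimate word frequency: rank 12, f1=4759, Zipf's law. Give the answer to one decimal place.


Zipf's law: f(r) = f(1) / r
f(1) = 4759
f(12) = 4759 / 12
= 396.6 occurrences


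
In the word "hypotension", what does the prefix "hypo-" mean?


Prefix: hypo-
Example: hypotension (hypo- + tension)
Meaning = under / below normal


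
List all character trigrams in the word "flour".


Word: "flour" (length 5)
Number of trigrams = 5 - 3 + 1 = 3
  Position 0: "flo"
  Position 1: "lou"
  Position 2: "our"
Trigrams = "flo", "lou", "our"


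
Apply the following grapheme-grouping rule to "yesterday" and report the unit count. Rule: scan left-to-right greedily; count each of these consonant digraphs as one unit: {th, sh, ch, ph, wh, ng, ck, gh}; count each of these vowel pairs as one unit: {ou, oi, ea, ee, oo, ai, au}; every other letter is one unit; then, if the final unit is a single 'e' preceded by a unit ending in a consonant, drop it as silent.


Word: "yesterday" (9 letters)
Left-to-right scan:
  [1] 'y' (letter)
  [2] 'e' (letter)
  [3] 's' (letter)
  [4] 't' (letter)
  [5] 'e' (letter)
  [6] 'r' (letter)
  [7] 'd' (letter)
  [8] 'a' (letter)
  [9] 'y' (letter)
Units from scan: 9
Sound units = 9 units


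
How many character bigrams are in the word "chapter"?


Word: "chapter" (length 7)
Number of 2-grams = length - 2 + 1 = 7 - 2 + 1
= 6


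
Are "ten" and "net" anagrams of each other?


Word 1: "ten" → sorted: ent
Word 2: "net" → sorted: ent
Same letters? ent == ent
Anagram = Yes


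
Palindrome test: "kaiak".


Word: "kaiak"
Reversed: "kaiak"
Forward == Backward? kaiak == kaiak
Palindrome = Yes


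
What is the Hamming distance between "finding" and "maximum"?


Comparing character by character (same length = 7):
  Pos 0: 'f' vs 'm' !=
  Pos 1: 'i' vs 'a' !=
  Pos 2: 'n' vs 'x' !=
  Pos 3: 'd' vs 'i' !=
  Pos 4: 'i' vs 'm' !=
  Pos 5: 'n' vs 'u' !=
  Pos 6: 'g' vs 'm' !=
Hamming distance = 7


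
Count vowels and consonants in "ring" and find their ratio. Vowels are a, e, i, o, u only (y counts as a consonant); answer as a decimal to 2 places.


Word: "ring"
Vowels (a,e,i,o,u): 1
Consonants: 3
Ratio = 1/3
= 0.33


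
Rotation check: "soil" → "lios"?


Word: "soil", Candidate: "lios"
Method: check if candidate is substring of word+word
"soilsoil" contains "lios"? No
Is rotation = No


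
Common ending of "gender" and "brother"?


Word 1: "gender"
Word 2: "brother"
Comparing from end:
  Pos -1: 'r' == 'r'
  Pos -2: 'e' == 'e'
  Pos -3: 'd' != 'h' (stop)
LCS = "er" (length 2)


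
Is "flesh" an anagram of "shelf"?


Word 1: "shelf" → sorted: efhls
Word 2: "flesh" → sorted: efhls
Same letters? efhls == efhls
Anagram = Yes


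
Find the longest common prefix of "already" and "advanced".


Word 1: "already"
Word 2: "advanced"
Comparing from start:
  Pos 0: 'a' == 'a'
  Pos 1: 'l' != 'd' (stop)
LCP = "a" (length 1)


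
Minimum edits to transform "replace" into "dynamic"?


Word 1: "replace" (length 7)
Word 2: "dynamic" (length 7)
One optimal edit sequence (insert/delete/substitute each cost 1):
  1. substitute 'r' -> 'd'  (+1)
  2. substitute 'e' -> 'y'  (+1)
  3. substitute 'p' -> 'n'  (+1)
  4. substitute 'l' -> 'a'  (+1)
  5. substitute 'a' -> 'm'  (+1)
  6. substitute 'c' -> 'i'  (+1)
  7. substitute 'e' -> 'c'  (+1)
Total edit operations: 7
Edit distance = 7


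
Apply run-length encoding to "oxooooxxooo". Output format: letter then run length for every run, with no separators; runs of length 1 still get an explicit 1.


String: "oxooooxxooo"
Scanning for consecutive runs:
  'o' x 1
  'x' x 1
  'o' x 4
  'x' x 2
  'o' x 3
RLE = "o1x1o4x2o3"


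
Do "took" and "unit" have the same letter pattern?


Pattern of "took": [0, 1, 1, 2]
Pattern of "unit": [0, 1, 2, 3]
Patterns do not match
Same pattern = No


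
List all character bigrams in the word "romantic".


Word: "romantic" (length 8)
Number of bigrams = 8 - 2 + 1 = 7
  Position 0: "ro"
  Position 1: "om"
  Position 2: "ma"
  Position 3: "an"
  Position 4: "nt"
  Position 5: "ti"
  Position 6: "ic"
Bigrams = "ro", "om", "ma", "an", "nt", "ti", "ic"


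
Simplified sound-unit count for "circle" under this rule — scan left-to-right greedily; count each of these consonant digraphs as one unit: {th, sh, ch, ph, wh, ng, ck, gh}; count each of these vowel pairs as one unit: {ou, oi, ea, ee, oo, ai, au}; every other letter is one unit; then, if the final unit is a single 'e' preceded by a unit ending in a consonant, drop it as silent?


Word: "circle" (6 letters)
Left-to-right scan:
  1. 'c' (letter)
  2. 'i' (letter)
  3. 'r' (letter)
  4. 'c' (letter)
  5. 'l' (letter)
  6. 'e' (letter)
Units from scan: 6
Final unit is 'e' after a consonant -> drop as silent (-1)
Sound units = 5 units


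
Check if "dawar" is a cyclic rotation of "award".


Word: "award", Candidate: "dawar"
Method: check if candidate is substring of word+word
"awardaward" contains "dawar"? Yes
Is rotation = Yes


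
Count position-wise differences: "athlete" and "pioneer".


Comparing character by character (same length = 7):
  Pos 0: 'a' vs 'p' !=
  Pos 1: 't' vs 'i' !=
  Pos 2: 'h' vs 'o' !=
  Pos 3: 'l' vs 'n' !=
  Pos 4: 'e' vs 'e' =
  Pos 5: 't' vs 'e' !=
  Pos 6: 'e' vs 'r' !=
Hamming distance = 6


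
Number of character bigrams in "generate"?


Word: "generate" (length 8)
Number of 2-grams = length - 2 + 1 = 8 - 2 + 1
= 7


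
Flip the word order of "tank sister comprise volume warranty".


Original: "tank sister comprise volume warranty"
Words (1..n): tank | sister | comprise | volume | warranty
Reversed (n..1): warranty | volume | comprise | sister | tank
Result = "warranty volume comprise sister tank"


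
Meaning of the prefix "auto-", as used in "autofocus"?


Prefix: auto-
Example: autofocus = auto- + focus
Meaning = self


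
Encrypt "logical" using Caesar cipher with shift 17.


Word: "logical"
Shift: 17
Each letter → (letter + shift) mod 26:
  'l' (11) + 17 = 2 → 'c'
  'o' (14) + 17 = 5 → 'f'
  'g' (6) + 17 = 23 → 'x'
  'i' (8) + 17 = 25 → 'z'
  'c' (2) + 17 = 19 → 't'
  'a' (0) + 17 = 17 → 'r'
  'l' (11) + 17 = 2 → 'c'
Result = "cfxztrc"


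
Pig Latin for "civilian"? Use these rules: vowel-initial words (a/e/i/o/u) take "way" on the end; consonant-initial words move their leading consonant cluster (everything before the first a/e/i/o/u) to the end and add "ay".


Word: "civilian"
Starts with consonant(s) → move to end, add 'ay'
Consonant cluster: "c"
Pig Latin = "iviliancay"


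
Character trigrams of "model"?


Word: "model" (length 5)
Number of trigrams = 5 - 3 + 1 = 3
  Position 0: "mod"
  Position 1: "ode"
  Position 2: "del"
Trigrams = "mod", "ode", "del"


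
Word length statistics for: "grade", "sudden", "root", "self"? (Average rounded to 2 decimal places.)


Lengths: "grade"=5, "sudden"=6, "root"=4, "self"=4
Sum = 19, Count = 4
Average = 19/4 = 4.75
= avg=4.75, min=4, max=6


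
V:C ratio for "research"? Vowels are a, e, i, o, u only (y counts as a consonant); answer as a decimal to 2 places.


Word: "research"
Vowels (a,e,i,o,u): 3
Consonants: 5
Ratio = 3/5
= 0.60


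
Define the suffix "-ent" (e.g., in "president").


Suffix: -ent
As in: president -> preside + -ent, with a spelling change
Meaning = one who / that which


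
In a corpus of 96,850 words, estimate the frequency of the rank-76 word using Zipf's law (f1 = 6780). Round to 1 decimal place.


Zipf's law: f(r) = f(1) / r
f(1) = 6780
f(76) = 6780 / 76
= 89.2 occurrences


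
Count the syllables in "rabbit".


Word: "rabbit"
Syllable breakdown: rab / bit
Counting: 2 parts
= 2 syllables


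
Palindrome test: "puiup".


Word: "puiup"
Reversed: "puiup"
Forward == Backward? puiup == puiup
Palindrome = Yes


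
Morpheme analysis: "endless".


Word: "endless"
Morphemes: end + -less
Each morpheme carries meaning
= 2 morphemes


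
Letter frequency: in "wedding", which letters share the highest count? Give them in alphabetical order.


Word: "wedding"
Letter counts:
  'd': 2
  'e': 1
  'g': 1
  'i': 1
  'n': 1
  'w': 1
Maximum count = 2
Most frequent = 'd' (2 times each)


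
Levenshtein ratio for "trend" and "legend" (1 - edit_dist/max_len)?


Word 1: "trend" (length 5)
Word 2: "legend" (length 6)
One optimal edit sequence:
  1. insert 'l'  (+1)
  2. substitute 't' -> 'e'  (+1)
  3. substitute 'r' -> 'g'  (+1)
  4. keep 'e'
  5. keep 'n'
  6. keep 'd'
Edit distance = 3
Max length = max(5, 6) = 6
Similarity = 1 - 3/6
= 0.5000


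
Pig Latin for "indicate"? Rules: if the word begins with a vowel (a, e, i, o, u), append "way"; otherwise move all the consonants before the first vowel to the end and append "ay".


Word: "indicate"
Starts with vowel → add 'way'
Pig Latin = "indicateway"


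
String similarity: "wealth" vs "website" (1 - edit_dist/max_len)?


Word 1: "wealth" (length 6)
Word 2: "website" (length 7)
One optimal edit sequence:
  1. keep 'w'
  2. keep 'e'
  3. insert 'b'  (+1)
  4. substitute 'a' -> 's'  (+1)
  5. substitute 'l' -> 'i'  (+1)
  6. keep 't'
  7. substitute 'h' -> 'e'  (+1)
Edit distance = 4
Max length = max(6, 7) = 7
Similarity = 1 - 4/7
= 0.4286


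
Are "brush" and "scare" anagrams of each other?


Word 1: "brush" → sorted: bhrsu
Word 2: "scare" → sorted: acers
Same letters? bhrsu != acers
Anagram = No


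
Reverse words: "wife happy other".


Original: "wife happy other"
Words (1..n): wife | happy | other
Reversed (n..1): other | happy | wife
Result = "other happy wife"


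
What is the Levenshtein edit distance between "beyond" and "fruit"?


Word 1: "beyond" (length 6)
Word 2: "fruit" (length 5)
One optimal edit sequence (insert/delete/substitute each cost 1):
  1. delete 'b'  (+1)
  2. substitute 'e' -> 'f'  (+1)
  3. substitute 'y' -> 'r'  (+1)
  4. substitute 'o' -> 'u'  (+1)
  5. substitute 'n' -> 'i'  (+1)
  6. substitute 'd' -> 't'  (+1)
Total edit operations: 6
Edit distance = 6


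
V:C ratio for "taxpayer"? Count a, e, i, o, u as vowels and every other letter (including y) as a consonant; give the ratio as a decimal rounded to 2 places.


Word: "taxpayer"
Vowels (a,e,i,o,u): 3
Consonants: 5
Ratio = 3/5
= 0.60


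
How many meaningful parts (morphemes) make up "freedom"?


Word: "freedom"
Morphemes: free / -dom
Each morpheme carries meaning
= 2 morphemes


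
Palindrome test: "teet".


Word: "teet"
Reversed: "teet"
Forward == Backward? teet == teet
Palindrome = Yes


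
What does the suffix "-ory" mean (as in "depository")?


Suffix: -ory
Example: depository (deposit + -ory)
Meaning = relating to / place for


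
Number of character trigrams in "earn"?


Word: "earn" (length 4)
Number of 3-grams = length - 3 + 1 = 4 - 3 + 1
= 2


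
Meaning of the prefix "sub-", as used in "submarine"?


Prefix: sub-
Example: submarine (sub- + marine)
Meaning = under / below


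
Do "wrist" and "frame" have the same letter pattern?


Pattern of "wrist": [0, 1, 2, 3, 4]
Pattern of "frame": [0, 1, 2, 3, 4]
Patterns match
Same pattern = Yes


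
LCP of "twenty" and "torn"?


Word 1: "twenty"
Word 2: "torn"
Comparing from start:
  Pos 0: 't' == 't'
  Pos 1: 'w' != 'o' (stop)
LCP = "t" (length 1)


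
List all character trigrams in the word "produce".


Word: "produce" (length 7)
Number of trigrams = 7 - 3 + 1 = 5
  Position 0: "pro"
  Position 1: "rod"
  Position 2: "odu"
  Position 3: "duc"
  Position 4: "uce"
Trigrams = "pro", "rod", "odu", "duc", "uce"


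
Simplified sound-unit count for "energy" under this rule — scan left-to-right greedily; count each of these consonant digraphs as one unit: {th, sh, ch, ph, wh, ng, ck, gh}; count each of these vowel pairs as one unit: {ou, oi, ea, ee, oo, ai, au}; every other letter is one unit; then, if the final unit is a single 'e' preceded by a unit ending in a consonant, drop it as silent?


Word: "energy" (6 letters)
Left-to-right scan:
  1. 'e' (letter)
  2. 'n' (letter)
  3. 'e' (letter)
  4. 'r' (letter)
  5. 'g' (letter)
  6. 'y' (letter)
Units from scan: 6
Sound units = 6 units


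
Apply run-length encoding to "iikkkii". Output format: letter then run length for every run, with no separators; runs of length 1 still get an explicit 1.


String: "iikkkii"
Scanning for consecutive runs:
  'i' x 2
  'k' x 3
  'i' x 2
RLE = "i2k3i2"


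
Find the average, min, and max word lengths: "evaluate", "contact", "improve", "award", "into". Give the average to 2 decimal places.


Lengths: "evaluate"=8, "contact"=7, "improve"=7, "award"=5, "into"=4
Sum = 31, Count = 5
Average = 31/5 = 6.20
= avg=6.20, min=4, max=8


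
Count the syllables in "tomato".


Word: "tomato"
Syllable breakdown: to / ma / to
Counting: 3 parts
= 3 syllables


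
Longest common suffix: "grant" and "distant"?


Word 1: "grant"
Word 2: "distant"
Comparing from end:
  Pos -1: 't' == 't'
  Pos -2: 'n' == 'n'
  Pos -3: 'a' == 'a'
  Pos -4: 'r' != 't' (stop)
LCS = "ant" (length 3)


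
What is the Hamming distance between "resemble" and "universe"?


Comparing character by character (same length = 8):
  Pos 0: 'r' vs 'u' !=
  Pos 1: 'e' vs 'n' !=
  Pos 2: 's' vs 'i' !=
  Pos 3: 'e' vs 'v' !=
  Pos 4: 'm' vs 'e' !=
  Pos 5: 'b' vs 'r' !=
  Pos 6: 'l' vs 's' !=
  Pos 7: 'e' vs 'e' =
Hamming distance = 7


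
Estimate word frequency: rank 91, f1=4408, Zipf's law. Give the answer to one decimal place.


Zipf's law: f(r) = f(1) / r
f(1) = 4408
f(91) = 4408 / 91
= 48.4 occurrences


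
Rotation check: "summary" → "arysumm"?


Word: "summary", Candidate: "arysumm"
Method: check if candidate is substring of word+word
"summarysummary" contains "arysumm"? Yes
Is rotation = Yes


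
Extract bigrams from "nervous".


Word: "nervous" (length 7)
Number of bigrams = 7 - 2 + 1 = 6
  Position 0: "ne"
  Position 1: "er"
  Position 2: "rv"
  Position 3: "vo"
  Position 4: "ou"
  Position 5: "us"
Bigrams = "ne", "er", "rv", "vo", "ou", "us"


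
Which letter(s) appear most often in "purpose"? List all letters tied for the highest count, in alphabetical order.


Word: "purpose"
Letter counts:
  'e': 1
  'o': 1
  'p': 2
  'r': 1
  's': 1
  'u': 1
Maximum count = 2
Most frequent = 'p' (2 times each)


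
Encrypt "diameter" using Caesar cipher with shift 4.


Word: "diameter"
Shift: 4
Each letter → (letter + shift) mod 26:
  'd' (3) + 4 = 7 → 'h'
  'i' (8) + 4 = 12 → 'm'
  'a' (0) + 4 = 4 → 'e'
  'm' (12) + 4 = 16 → 'q'
  'e' (4) + 4 = 8 → 'i'
  't' (19) + 4 = 23 → 'x'
  'e' (4) + 4 = 8 → 'i'
  'r' (17) + 4 = 21 → 'v'
Result = "hmeqixiv"


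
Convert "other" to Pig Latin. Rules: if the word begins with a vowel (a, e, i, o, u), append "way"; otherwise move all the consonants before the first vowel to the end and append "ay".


Word: "other"
Starts with vowel → add 'way'
Pig Latin = "otherway"


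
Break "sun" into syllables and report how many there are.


Word: "sun"
Syllable breakdown: sun
Counting: 1 part
= 1 syllable


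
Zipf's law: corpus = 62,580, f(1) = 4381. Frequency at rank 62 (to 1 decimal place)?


Zipf's law: f(r) = f(1) / r
f(1) = 4381
f(62) = 4381 / 62
= 70.7 occurrences


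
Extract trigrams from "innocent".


Word: "innocent" (length 8)
Number of trigrams = 8 - 3 + 1 = 6
  Position 0: "inn"
  Position 1: "nno"
  Position 2: "noc"
  Position 3: "oce"
  Position 4: "cen"
  Position 5: "ent"
Trigrams = "inn", "nno", "noc", "oce", "cen", "ent"


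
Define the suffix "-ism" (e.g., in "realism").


Suffix: -ism
Example: realism = real + -ism
Meaning = belief / practice


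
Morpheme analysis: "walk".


Word: "walk"
Morphemes: walk
Each morpheme carries meaning
= 1 morpheme


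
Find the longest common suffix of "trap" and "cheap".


Word 1: "trap"
Word 2: "cheap"
Comparing from end:
  Pos -1: 'p' == 'p'
  Pos -2: 'a' == 'a'
  Pos -3: 'r' != 'e' (stop)
LCS = "ap" (length 2)


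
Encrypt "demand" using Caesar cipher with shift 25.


Word: "demand"
Shift: 25
Each letter → (letter + shift) mod 26:
  'd' (3) + 25 = 2 → 'c'
  'e' (4) + 25 = 3 → 'd'
  'm' (12) + 25 = 11 → 'l'
  'a' (0) + 25 = 25 → 'z'
  'n' (13) + 25 = 12 → 'm'
  'd' (3) + 25 = 2 → 'c'
Result = "cdlzmc"


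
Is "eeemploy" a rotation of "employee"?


Word: "employee", Candidate: "eeemploy"
Method: check if candidate is substring of word+word
"employeeemployee" contains "eeemploy"? Yes
Is rotation = Yes


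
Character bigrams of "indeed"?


Word: "indeed" (length 6)
Number of bigrams = 6 - 2 + 1 = 5
  Position 0: "in"
  Position 1: "nd"
  Position 2: "de"
  Position 3: "ee"
  Position 4: "ed"
Bigrams = "in", "nd", "de", "ee", "ed"


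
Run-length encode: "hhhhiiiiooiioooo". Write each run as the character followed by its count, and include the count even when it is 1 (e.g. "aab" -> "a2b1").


String: "hhhhiiiiooiioooo"
Scanning for consecutive runs:
  'h' x 4
  'i' x 4
  'o' x 2
  'i' x 2
  'o' x 4
RLE = "h4i4o2i2o4"


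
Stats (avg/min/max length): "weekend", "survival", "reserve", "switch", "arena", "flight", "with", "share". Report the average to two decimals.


Lengths: "weekend"=7, "survival"=8, "reserve"=7, "switch"=6, "arena"=5, "flight"=6, "with"=4, "share"=5
Sum = 48, Count = 8
Average = 48/8 = 6.00
= avg=6.00, min=4, max=8


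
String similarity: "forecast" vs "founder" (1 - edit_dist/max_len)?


Word 1: "forecast" (length 8)
Word 2: "founder" (length 7)
One optimal edit sequence:
  1. keep 'f'
  2. keep 'o'
  3. delete 'r'  (+1)
  4. substitute 'e' -> 'u'  (+1)
  5. substitute 'c' -> 'n'  (+1)
  6. substitute 'a' -> 'd'  (+1)
  7. substitute 's' -> 'e'  (+1)
  8. substitute 't' -> 'r'  (+1)
Edit distance = 6
Max length = max(8, 7) = 8
Similarity = 1 - 6/8
= 0.2500


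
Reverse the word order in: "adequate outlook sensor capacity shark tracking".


Original: "adequate outlook sensor capacity shark tracking"
Words (1..n): adequate | outlook | sensor | capacity | shark | tracking
Reversed (n..1): tracking | shark | capacity | sensor | outlook | adequate
Result = "tracking shark capacity sensor outlook adequate"


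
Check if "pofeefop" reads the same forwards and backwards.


Word: "pofeefop"
Reversed: "pofeefop"
Forward == Backward? pofeefop == pofeefop
Palindrome = Yes


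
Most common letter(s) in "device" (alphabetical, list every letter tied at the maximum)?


Word: "device"
Letter counts:
  'c': 1
  'd': 1
  'e': 2
  'i': 1
  'v': 1
Maximum count = 2
Most frequent = 'e' (2 times each)


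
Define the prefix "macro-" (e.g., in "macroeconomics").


Prefix: macro-
Example: macroeconomics (macro- + economics)
Meaning = large


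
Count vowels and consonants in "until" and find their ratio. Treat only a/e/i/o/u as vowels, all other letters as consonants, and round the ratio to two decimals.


Word: "until"
Vowels (a,e,i,o,u): 2
Consonants: 3
Ratio = 2/3
= 0.67


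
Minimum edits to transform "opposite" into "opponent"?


Word 1: "opposite" (length 8)
Word 2: "opponent" (length 8)
One optimal edit sequence (insert/delete/substitute each cost 1):
  1. keep 'o'
  2. keep 'p'
  3. keep 'p'
  4. keep 'o'
  5. substitute 's' -> 'n'  (+1)
  6. substitute 'i' -> 'e'  (+1)
  7. substitute 't' -> 'n'  (+1)
  8. substitute 'e' -> 't'  (+1)
Total edit operations: 4
Edit distance = 4


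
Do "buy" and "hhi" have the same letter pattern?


Pattern of "buy": [0, 1, 2]
Pattern of "hhi": [0, 0, 1]
Patterns do not match
Same pattern = No


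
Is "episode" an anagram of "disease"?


Word 1: "disease" → sorted: adeeiss
Word 2: "episode" → sorted: deeiops
Same letters? adeeiss != deeiops
Anagram = No


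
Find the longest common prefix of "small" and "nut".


Word 1: "small"
Word 2: "nut"
Comparing from start:
  Pos 0: 's' != 'n' (stop)
LCP = "" (length 0)


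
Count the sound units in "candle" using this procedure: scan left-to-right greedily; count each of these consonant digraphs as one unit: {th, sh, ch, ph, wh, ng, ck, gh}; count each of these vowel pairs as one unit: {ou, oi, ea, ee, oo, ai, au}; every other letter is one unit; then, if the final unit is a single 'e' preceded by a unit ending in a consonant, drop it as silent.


Word: "candle" (6 letters)
Left-to-right scan:
  [1] 'c' (letter)
  [2] 'a' (letter)
  [3] 'n' (letter)
  [4] 'd' (letter)
  [5] 'l' (letter)
  [6] 'e' (letter)
Units from scan: 6
Final unit is 'e' after a consonant -> drop as silent (-1)
Sound units = 5 units


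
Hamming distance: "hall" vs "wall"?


Comparing character by character (same length = 4):
  Pos 0: 'h' vs 'w' !=
  Pos 1: 'a' vs 'a' =
  Pos 2: 'l' vs 'l' =
  Pos 3: 'l' vs 'l' =
Hamming distance = 1


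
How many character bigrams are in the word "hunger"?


Word: "hunger" (length 6)
Number of 2-grams = length - 2 + 1 = 6 - 2 + 1
= 5


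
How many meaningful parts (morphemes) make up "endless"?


Word: "endless"
Morphemes: end | -less
Each morpheme carries meaning
= 2 morphemes


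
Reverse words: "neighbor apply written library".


Original: "neighbor apply written library"
Words (1..n): neighbor | apply | written | library
Reversed (n..1): library | written | apply | neighbor
Result = "library written apply neighbor"


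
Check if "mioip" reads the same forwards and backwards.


Word: "mioip"
Reversed: "pioim"
Forward == Backward? mioip != pioim
Palindrome = No


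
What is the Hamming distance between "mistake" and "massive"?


Comparing character by character (same length = 7):
  Pos 0: 'm' vs 'm' =
  Pos 1: 'i' vs 'a' !=
  Pos 2: 's' vs 's' =
  Pos 3: 't' vs 's' !=
  Pos 4: 'a' vs 'i' !=
  Pos 5: 'k' vs 'v' !=
  Pos 6: 'e' vs 'e' =
Hamming distance = 4


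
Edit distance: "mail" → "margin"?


Word 1: "mail" (length 4)
Word 2: "margin" (length 6)
One optimal edit sequence (insert/delete/substitute each cost 1):
  1. keep 'm'
  2. keep 'a'
  3. insert 'r'  (+1)
  4. insert 'g'  (+1)
  5. keep 'i'
  6. substitute 'l' -> 'n'  (+1)
Total edit operations: 3
Edit distance = 3


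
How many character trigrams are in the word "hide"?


Word: "hide" (length 4)
Number of 3-grams = length - 3 + 1 = 4 - 3 + 1
= 2


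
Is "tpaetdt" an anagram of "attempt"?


Word 1: "attempt" → sorted: aempttt
Word 2: "tpaetdt" → sorted: adepttt
Same letters? aempttt != adepttt
Anagram = No


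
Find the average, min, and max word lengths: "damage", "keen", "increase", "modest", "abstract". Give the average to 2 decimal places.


Lengths: "damage"=6, "keen"=4, "increase"=8, "modest"=6, "abstract"=8
Sum = 32, Count = 5
Average = 32/5 = 6.40
= avg=6.40, min=4, max=8


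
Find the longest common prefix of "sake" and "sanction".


Word 1: "sake"
Word 2: "sanction"
Comparing from start:
  Pos 0: 's' == 's'
  Pos 1: 'a' == 'a'
  Pos 2: 'k' != 'n' (stop)
LCP = "sa" (length 2)


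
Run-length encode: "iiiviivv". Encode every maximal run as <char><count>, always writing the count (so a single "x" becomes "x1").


String: "iiiviivv"
Scanning for consecutive runs:
  'i' x 3
  'v' x 1
  'i' x 2
  'v' x 2
RLE = "i3v1i2v2"


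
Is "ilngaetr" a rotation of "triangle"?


Word: "triangle", Candidate: "ilngaetr"
Method: check if candidate is substring of word+word
"triangletriangle" contains "ilngaetr"? No
Is rotation = No


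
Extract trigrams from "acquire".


Word: "acquire" (length 7)
Number of trigrams = 7 - 3 + 1 = 5
  Position 0: "acq"
  Position 1: "cqu"
  Position 2: "qui"
  Position 3: "uir"
  Position 4: "ire"
Trigrams = "acq", "cqu", "qui", "uir", "ire"


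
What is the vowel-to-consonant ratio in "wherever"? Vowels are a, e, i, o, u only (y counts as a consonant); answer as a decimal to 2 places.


Word: "wherever"
Vowels (a,e,i,o,u): 3
Consonants: 5
Ratio = 3/5
= 0.60


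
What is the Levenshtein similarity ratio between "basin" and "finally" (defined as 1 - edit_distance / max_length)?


Word 1: "basin" (length 5)
Word 2: "finally" (length 7)
One optimal edit sequence:
  1. insert 'f'  (+1)
  2. insert 'i'  (+1)
  3. substitute 'b' -> 'n'  (+1)
  4. keep 'a'
  5. substitute 's' -> 'l'  (+1)
  6. substitute 'i' -> 'l'  (+1)
  7. substitute 'n' -> 'y'  (+1)
Edit distance = 6
Max length = max(5, 7) = 7
Similarity = 1 - 6/7
= 0.1429


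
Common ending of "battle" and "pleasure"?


Word 1: "battle"
Word 2: "pleasure"
Comparing from end:
  Pos -1: 'e' == 'e'
  Pos -2: 'l' != 'r' (stop)
LCS = "e" (length 1)


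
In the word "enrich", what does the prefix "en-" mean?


Prefix: en-
Example: enrich = en- + rich
Meaning = cause to / put into


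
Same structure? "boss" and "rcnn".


Pattern of "boss": [0, 1, 2, 2]
Pattern of "rcnn": [0, 1, 2, 2]
Patterns match
Same pattern = Yes


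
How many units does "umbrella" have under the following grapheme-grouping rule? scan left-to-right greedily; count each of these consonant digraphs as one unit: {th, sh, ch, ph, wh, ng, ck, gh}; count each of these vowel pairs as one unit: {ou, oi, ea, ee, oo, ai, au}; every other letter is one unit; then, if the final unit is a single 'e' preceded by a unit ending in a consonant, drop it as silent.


Word: "umbrella" (8 letters)
Left-to-right scan:
  [1] 'u' (letter)
  [2] 'm' (letter)
  [3] 'b' (letter)
  [4] 'r' (letter)
  [5] 'e' (letter)
  [6] 'l' (letter)
  [7] 'l' (letter)
  [8] 'a' (letter)
Units from scan: 8
Sound units = 8 units


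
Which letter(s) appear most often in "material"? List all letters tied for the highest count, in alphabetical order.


Word: "material"
Letter counts:
  'a': 2
  'e': 1
  'i': 1
  'l': 1
  'm': 1
  'r': 1
  't': 1
Maximum count = 2
Most frequent = 'a' (2 times each)


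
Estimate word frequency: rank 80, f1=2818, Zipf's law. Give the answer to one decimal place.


Zipf's law: f(r) = f(1) / r
f(1) = 2818
f(80) = 2818 / 80
= 35.2 occurrences


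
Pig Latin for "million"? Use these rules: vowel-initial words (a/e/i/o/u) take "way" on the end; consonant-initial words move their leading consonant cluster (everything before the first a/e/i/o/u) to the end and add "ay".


Word: "million"
Starts with consonant(s) → move to end, add 'ay'
Consonant cluster: "m"
Pig Latin = "illionmay"


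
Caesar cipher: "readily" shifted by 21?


Word: "readily"
Shift: 21
Each letter → (letter + shift) mod 26:
  'r' (17) + 21 = 12 → 'm'
  'e' (4) + 21 = 25 → 'z'
  'a' (0) + 21 = 21 → 'v'
  'd' (3) + 21 = 24 → 'y'
  'i' (8) + 21 = 3 → 'd'
  'l' (11) + 21 = 6 → 'g'
  'y' (24) + 21 = 19 → 't'
Result = "mzvydgt"


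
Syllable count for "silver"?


Word: "silver"
Syllable breakdown: sil · ver
Counting: 2 parts
= 2 syllables


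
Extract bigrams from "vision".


Word: "vision" (length 6)
Number of bigrams = 6 - 2 + 1 = 5
  Position 0: "vi"
  Position 1: "is"
  Position 2: "si"
  Position 3: "io"
  Position 4: "on"
Bigrams = "vi", "is", "si", "io", "on"


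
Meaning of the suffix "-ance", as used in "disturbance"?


Suffix: -ance
Example: disturbance (disturb + -ance)
Meaning = state of


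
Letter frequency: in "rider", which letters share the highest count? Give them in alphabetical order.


Word: "rider"
Letter counts:
  'd': 1
  'e': 1
  'i': 1
  'r': 2
Maximum count = 2
Most frequent = 'r' (2 times each)


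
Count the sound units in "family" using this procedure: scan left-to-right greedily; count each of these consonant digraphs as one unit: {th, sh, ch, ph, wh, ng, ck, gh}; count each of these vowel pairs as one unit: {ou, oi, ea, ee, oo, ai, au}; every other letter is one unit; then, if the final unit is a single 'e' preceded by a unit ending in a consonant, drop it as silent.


Word: "family" (6 letters)
Left-to-right scan:
  1. 'f' (letter)
  2. 'a' (letter)
  3. 'm' (letter)
  4. 'i' (letter)
  5. 'l' (letter)
  6. 'y' (letter)
Units from scan: 6
Sound units = 6 units


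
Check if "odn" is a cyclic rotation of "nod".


Word: "nod", Candidate: "odn"
Method: check if candidate is substring of word+word
"nodnod" contains "odn"? Yes
Is rotation = Yes


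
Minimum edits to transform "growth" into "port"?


Word 1: "growth" (length 6)
Word 2: "port" (length 4)
One optimal edit sequence (insert/delete/substitute each cost 1):
  1. delete 'g'  (+1)
  2. substitute 'r' -> 'p'  (+1)
  3. keep 'o'
  4. substitute 'w' -> 'r'  (+1)
  5. keep 't'
  6. delete 'h'  (+1)
Total edit operations: 4
Edit distance = 4


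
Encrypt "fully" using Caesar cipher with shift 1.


Word: "fully"
Shift: 1
Each letter → (letter + shift) mod 26:
  'f' (5) + 1 = 6 → 'g'
  'u' (20) + 1 = 21 → 'v'
  'l' (11) + 1 = 12 → 'm'
  'l' (11) + 1 = 12 → 'm'
  'y' (24) + 1 = 25 → 'z'
Result = "gvmmz"


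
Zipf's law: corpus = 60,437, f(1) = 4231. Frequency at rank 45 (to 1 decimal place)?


Zipf's law: f(r) = f(1) / r
f(1) = 4231
f(45) = 4231 / 45
= 94.0 occurrences


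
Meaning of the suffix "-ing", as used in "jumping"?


Suffix: -ing
As in: jumping -> jump + -ing
Meaning = present participle


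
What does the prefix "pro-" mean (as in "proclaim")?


Prefix: pro-
As in: proclaim -> pro- + claim
Meaning = forward / in favor of


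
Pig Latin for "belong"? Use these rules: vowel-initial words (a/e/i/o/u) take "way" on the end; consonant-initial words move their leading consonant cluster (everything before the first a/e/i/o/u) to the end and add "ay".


Word: "belong"
Starts with consonant(s) → move to end, add 'ay'
Consonant cluster: "b"
Pig Latin = "elongbay"


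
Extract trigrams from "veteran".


Word: "veteran" (length 7)
Number of trigrams = 7 - 3 + 1 = 5
  Position 0: "vet"
  Position 1: "ete"
  Position 2: "ter"
  Position 3: "era"
  Position 4: "ran"
Trigrams = "vet", "ete", "ter", "era", "ran"


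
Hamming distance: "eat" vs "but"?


Comparing character by character (same length = 3):
  Pos 0: 'e' vs 'b' !=
  Pos 1: 'a' vs 'u' !=
  Pos 2: 't' vs 't' =
Hamming distance = 2


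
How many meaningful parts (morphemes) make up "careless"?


Word: "careless"
Morphemes: care | -less
Each morpheme carries meaning
= 2 morphemes


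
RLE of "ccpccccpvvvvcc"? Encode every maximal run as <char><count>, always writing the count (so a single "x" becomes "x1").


String: "ccpccccpvvvvcc"
Scanning for consecutive runs:
  'c' x 2
  'p' x 1
  'c' x 4
  'p' x 1
  'v' x 4
  'c' x 2
RLE = "c2p1c4p1v4c2"


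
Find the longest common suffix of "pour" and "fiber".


Word 1: "pour"
Word 2: "fiber"
Comparing from end:
  Pos -1: 'r' == 'r'
  Pos -2: 'u' != 'e' (stop)
LCS = "r" (length 1)


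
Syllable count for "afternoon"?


Word: "afternoon"
Syllable breakdown: af · ter · noon
Counting: 3 parts
= 3 syllables


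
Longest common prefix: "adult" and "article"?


Word 1: "adult"
Word 2: "article"
Comparing from start:
  Pos 0: 'a' == 'a'
  Pos 1: 'd' != 'r' (stop)
LCP = "a" (length 1)


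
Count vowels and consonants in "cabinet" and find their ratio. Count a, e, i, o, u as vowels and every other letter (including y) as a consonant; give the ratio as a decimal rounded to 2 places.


Word: "cabinet"
Vowels (a,e,i,o,u): 3
Consonants: 4
Ratio = 3/4
= 0.75


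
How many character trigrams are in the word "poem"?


Word: "poem" (length 4)
Number of 3-grams = length - 3 + 1 = 4 - 3 + 1
= 2


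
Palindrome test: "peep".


Word: "peep"
Reversed: "peep"
Forward == Backward? peep == peep
Palindrome = Yes


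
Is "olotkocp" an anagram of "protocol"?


Word 1: "protocol" → sorted: cloooprt
Word 2: "olotkocp" → sorted: cklooopt
Same letters? cloooprt != cklooopt
Anagram = No


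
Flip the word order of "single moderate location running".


Original: "single moderate location running"
Words (1..n): single | moderate | location | running
Reversed (n..1): running | location | moderate | single
Result = "running location moderate single"


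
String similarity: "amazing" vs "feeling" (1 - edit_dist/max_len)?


Word 1: "amazing" (length 7)
Word 2: "feeling" (length 7)
One optimal edit sequence:
  1. substitute 'a' -> 'f'  (+1)
  2. substitute 'm' -> 'e'  (+1)
  3. substitute 'a' -> 'e'  (+1)
  4. substitute 'z' -> 'l'  (+1)
  5. keep 'i'
  6. keep 'n'
  7. keep 'g'
Edit distance = 4
Max length = max(7, 7) = 7
Similarity = 1 - 4/7
= 0.4286
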